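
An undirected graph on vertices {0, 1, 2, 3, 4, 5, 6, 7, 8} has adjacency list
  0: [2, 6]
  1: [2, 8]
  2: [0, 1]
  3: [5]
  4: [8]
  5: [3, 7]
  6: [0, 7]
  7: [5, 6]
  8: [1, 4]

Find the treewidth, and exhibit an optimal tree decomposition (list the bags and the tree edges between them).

Every bag has size at most 2, so the width is 2 − 1 = 1 and tw(G) ≤ 1. Any graph with an edge has treewidth ≥ 1, and G has the edge 3–5. Combining the bounds, tw(G) = 1.

Treewidth 1.
One optimal decomposition is:
Bags: B1 = {3, 5}  B2 = {5, 7}  B3 = {6, 7}  B4 = {0, 6}  B5 = {0, 2}  B6 = {1, 2}  B7 = {1, 8}  B8 = {4, 8}
Tree: B1–B2, B2–B3, B3–B4, B4–B5, B5–B6, B6–B7, B7–B8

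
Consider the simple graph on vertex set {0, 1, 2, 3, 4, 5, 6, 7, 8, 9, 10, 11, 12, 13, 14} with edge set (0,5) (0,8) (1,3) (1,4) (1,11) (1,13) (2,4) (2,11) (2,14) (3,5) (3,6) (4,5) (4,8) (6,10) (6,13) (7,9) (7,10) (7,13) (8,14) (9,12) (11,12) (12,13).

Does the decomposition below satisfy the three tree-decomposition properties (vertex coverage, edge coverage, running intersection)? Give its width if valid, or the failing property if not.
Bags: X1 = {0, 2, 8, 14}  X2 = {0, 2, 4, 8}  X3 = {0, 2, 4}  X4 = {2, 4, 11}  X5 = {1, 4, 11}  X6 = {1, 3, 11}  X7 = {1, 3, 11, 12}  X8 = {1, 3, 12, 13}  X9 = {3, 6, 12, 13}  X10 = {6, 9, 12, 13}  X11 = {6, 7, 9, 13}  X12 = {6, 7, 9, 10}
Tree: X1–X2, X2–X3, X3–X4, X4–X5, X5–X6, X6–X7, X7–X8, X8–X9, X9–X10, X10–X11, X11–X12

A tree decomposition must satisfy three properties: every vertex lies in some bag; for every edge, both endpoints lie together in some bag; and for every vertex, the bags containing it form a connected subtree. Here vertex 5 appears in no bag, so the decomposition is invalid.

No — vertex 5 appears in no bag.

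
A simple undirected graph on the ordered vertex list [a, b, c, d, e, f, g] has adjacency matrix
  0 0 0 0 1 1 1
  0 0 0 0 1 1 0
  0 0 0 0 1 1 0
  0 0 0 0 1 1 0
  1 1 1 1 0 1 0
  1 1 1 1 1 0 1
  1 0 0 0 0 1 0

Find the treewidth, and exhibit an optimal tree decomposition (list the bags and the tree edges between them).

Each bag holds 3 vertices, so the decomposition has width 2, which upper-bounds the treewidth. On the other hand G contains the 3-clique {a, f, g}. A clique must lie in a single bag of any decomposition, so no decomposition can have width below 2. Combining the bounds, tw(G) = 2.

Treewidth 2.
One optimal decomposition is:
Bags: B1 = {a, e, f}  B2 = {d, e, f}  B3 = {a, f, g}  B4 = {b, e, f}  B5 = {c, e, f}
Tree: B1–B2, B1–B3, B2–B4, B1–B5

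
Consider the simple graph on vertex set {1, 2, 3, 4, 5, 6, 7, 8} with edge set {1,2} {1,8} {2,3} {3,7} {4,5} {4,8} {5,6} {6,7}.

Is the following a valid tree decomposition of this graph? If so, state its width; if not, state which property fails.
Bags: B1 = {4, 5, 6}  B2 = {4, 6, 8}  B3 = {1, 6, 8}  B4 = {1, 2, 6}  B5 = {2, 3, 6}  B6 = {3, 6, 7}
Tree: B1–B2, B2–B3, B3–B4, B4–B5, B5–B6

Yes; width 2.

Checking the three conditions: (i) the bags cover all of {1, 2, 3, 4, 5, 6, 7, 8}; (ii) for each edge, some bag contains both endpoints; (iii) the bags containing any fixed vertex form a subtree. All hold, so the decomposition is valid with width 3 − 1 = 2.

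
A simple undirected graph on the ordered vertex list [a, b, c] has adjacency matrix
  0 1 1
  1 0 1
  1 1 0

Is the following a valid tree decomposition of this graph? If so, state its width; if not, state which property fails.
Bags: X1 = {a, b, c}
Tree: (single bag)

Checking the three conditions: (i) the bags cover all of {a, b, c}; (ii) for each edge, some bag contains both endpoints; (iii) the bags containing any fixed vertex form a subtree. All hold, so the decomposition is valid with width 3 − 1 = 2.

Yes; width 2.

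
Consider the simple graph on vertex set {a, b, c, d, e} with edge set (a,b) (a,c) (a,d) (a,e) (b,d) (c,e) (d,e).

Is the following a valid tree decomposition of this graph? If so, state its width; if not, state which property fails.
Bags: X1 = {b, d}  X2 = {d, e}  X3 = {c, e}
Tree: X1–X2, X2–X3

A tree decomposition must satisfy three properties: every vertex lies in some bag; for every edge, both endpoints lie together in some bag; and for every vertex, the bags containing it form a connected subtree. Here vertex a appears in no bag, so the decomposition is invalid.

No — vertex a appears in no bag.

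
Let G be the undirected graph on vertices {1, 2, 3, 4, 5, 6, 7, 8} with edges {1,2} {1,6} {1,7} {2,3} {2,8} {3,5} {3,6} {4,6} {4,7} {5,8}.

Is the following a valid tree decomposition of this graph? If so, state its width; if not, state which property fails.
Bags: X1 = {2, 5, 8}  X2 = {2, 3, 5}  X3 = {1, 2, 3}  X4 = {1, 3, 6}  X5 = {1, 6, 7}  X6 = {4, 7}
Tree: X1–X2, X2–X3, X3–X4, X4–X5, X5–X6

No — edge (6,4) lies in no bag.

A tree decomposition must satisfy three properties: every vertex lies in some bag; for every edge, both endpoints lie together in some bag; and for every vertex, the bags containing it form a connected subtree. Here edge (6,4) lies in no bag, so the decomposition is invalid.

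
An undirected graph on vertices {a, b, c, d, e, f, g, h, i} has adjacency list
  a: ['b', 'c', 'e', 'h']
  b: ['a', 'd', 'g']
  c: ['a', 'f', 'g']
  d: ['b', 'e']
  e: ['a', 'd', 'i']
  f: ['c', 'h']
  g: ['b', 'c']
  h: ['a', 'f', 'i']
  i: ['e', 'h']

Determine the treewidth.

A width-3 tree decomposition is:
Bags: B1 = {b, c, f, g}  B2 = {a, b, c, f}  B3 = {a, b, f, h}  B4 = {a, b, d, h}  B5 = {a, d, e, h}  B6 = {d, e, h, i}
Tree: B1–B2, B2–B3, B3–B4, B4–B5, B5–B6
Every bag has size at most 4, so the width is 4 − 1 = 3 and tw(G) ≤ 3. For the lower bound: the 4 vertex sets {c,f,g}, {b}, {a}, {d,e,h,i} are disjoint, each induces a connected subgraph, and every pair is joined by at least one edge of G. Contracting each set to a single vertex therefore yields K_{4} as a minor, and since treewidth is minor-monotone, tw(G) ≥ tw(K_{4}) = 3. Hence tw(G) = 3 exactly.

3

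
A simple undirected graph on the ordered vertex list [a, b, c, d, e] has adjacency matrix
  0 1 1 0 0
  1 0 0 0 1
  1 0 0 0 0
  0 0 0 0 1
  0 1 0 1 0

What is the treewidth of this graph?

A width-1 tree decomposition is:
Bags: B1 = {d, e}  B2 = {b, e}  B3 = {a, b}  B4 = {a, c}
Tree: B1–B2, B2–B3, B3–B4
The largest bag has 2 vertices, giving width 1; this decomposition certifies tw(G) ≤ 1. G has an edge, so its treewidth is at least 1. Hence tw(G) = 1 exactly.

1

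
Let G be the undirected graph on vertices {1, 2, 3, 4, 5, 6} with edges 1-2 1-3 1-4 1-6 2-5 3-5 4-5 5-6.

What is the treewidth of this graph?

2

A width-2 tree decomposition is:
Bags: B1 = {1, 4, 5}  B2 = {1, 3, 5}  B3 = {1, 2, 5}  B4 = {1, 5, 6}
Tree: B1–B2, B2–B3, B3–B4
Every bag has size at most 3, so the width is 3 − 1 = 2 and tw(G) ≤ 2. The edges 1–4–5–3–1 form a cycle, so G is not a tree and its treewidth is at least 2. Combining the bounds, tw(G) = 2.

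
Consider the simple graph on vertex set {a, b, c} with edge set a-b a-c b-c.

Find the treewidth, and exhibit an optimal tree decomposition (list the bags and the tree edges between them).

With just one bag of size 3, the width is 3 − 1 = 2, so tw(G) ≤ 2. Conversely, {a, b, c} is a clique of size 3, and the vertices of any clique must share a bag in every tree decomposition; so some bag has ≥ 3 vertices and tw(G) ≥ 2. Therefore the treewidth is 2.

Treewidth 2.
One optimal decomposition is:
Bags: B1 = {a, b, c}
Tree: (single bag)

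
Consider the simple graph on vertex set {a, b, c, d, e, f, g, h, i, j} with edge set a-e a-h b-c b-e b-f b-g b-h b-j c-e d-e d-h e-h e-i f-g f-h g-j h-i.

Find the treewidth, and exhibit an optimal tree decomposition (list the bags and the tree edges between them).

Treewidth 2.
One such decomposition:
Bags: B1 = {b, f, g}  B2 = {b, f, h}  B3 = {b, e, h}  B4 = {b, c, e}  B5 = {e, h, i}  B6 = {a, e, h}  B7 = {d, e, h}  B8 = {b, g, j}
Tree: B1–B2, B2–B3, B3–B4, B3–B5, B3–B6, B3–B7, B1–B8

Each bag holds 3 vertices, so the decomposition has width 2, which upper-bounds the treewidth. Conversely, {b, g, j} is a clique of size 3, and the vertices of any clique must share a bag in every tree decomposition; so some bag has ≥ 3 vertices and tw(G) ≥ 2. Hence tw(G) = 2 exactly.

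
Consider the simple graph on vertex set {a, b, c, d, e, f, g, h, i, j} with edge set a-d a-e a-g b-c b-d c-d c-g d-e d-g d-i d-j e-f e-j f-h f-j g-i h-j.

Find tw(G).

A width-2 tree decomposition is:
Bags: B1 = {a, d, e}  B2 = {a, d, g}  B3 = {d, e, j}  B4 = {c, d, g}  B5 = {b, c, d}  B6 = {e, f, j}  B7 = {f, h, j}  B8 = {d, g, i}
Tree: B1–B2, B1–B3, B2–B4, B4–B5, B3–B6, B6–B7, B2–B8
Each bag holds 3 vertices, so the decomposition has width 2, which upper-bounds the treewidth. Conversely, {c, d, g} is a clique of size 3, and the vertices of any clique must share a bag in every tree decomposition; so some bag has ≥ 3 vertices and tw(G) ≥ 2. Combining the bounds, tw(G) = 2.

2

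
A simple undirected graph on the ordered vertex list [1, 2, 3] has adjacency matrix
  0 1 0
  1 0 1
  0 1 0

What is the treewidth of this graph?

1

A width-1 tree decomposition is:
Bags: B1 = {1, 2}  B2 = {2, 3}
Tree: B1–B2
The largest bag has 2 vertices, giving width 1; this decomposition certifies tw(G) ≤ 1. G has an edge, so its treewidth is at least 1. Hence tw(G) = 1 exactly.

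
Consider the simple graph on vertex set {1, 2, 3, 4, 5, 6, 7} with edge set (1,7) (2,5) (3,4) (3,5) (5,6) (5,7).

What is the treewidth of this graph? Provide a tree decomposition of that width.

The largest bag has 2 vertices, giving width 1; this decomposition certifies tw(G) ≤ 1. Since G has at least one edge (e.g. 5–2), it is not an edgeless graph, so tw(G) ≥ 1. Therefore the treewidth is 1.

Treewidth 1.
One optimal decomposition is:
Bags: B1 = {2, 5}  B2 = {5, 7}  B3 = {1, 7}  B4 = {3, 5}  B5 = {5, 6}  B6 = {3, 4}
Tree: B1–B2, B2–B3, B2–B4, B4–B5, B4–B6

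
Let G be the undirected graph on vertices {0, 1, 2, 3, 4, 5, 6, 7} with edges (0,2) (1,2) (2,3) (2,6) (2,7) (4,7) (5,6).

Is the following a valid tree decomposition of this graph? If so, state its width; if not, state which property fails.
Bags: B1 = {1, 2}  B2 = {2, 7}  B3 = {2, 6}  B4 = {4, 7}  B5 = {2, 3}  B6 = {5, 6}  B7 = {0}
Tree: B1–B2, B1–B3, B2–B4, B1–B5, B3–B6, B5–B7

No — edge (2,0) lies in no bag.

A tree decomposition must satisfy three properties: every vertex lies in some bag; for every edge, both endpoints lie together in some bag; and for every vertex, the bags containing it form a connected subtree. Here edge (2,0) lies in no bag, so the decomposition is invalid.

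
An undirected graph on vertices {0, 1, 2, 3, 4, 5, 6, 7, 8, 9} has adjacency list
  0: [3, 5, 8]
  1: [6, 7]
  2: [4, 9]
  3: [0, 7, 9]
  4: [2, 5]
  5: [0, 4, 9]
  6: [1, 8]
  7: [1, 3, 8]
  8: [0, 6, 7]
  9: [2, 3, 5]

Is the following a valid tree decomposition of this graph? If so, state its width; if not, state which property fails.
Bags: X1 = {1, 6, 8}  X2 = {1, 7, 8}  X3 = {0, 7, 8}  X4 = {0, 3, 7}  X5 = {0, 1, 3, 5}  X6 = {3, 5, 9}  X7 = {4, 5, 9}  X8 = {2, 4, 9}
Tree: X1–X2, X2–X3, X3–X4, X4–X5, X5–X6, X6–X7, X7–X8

No — bags containing vertex 1 are not connected in the tree.

A tree decomposition must satisfy three properties: every vertex lies in some bag; for every edge, both endpoints lie together in some bag; and for every vertex, the bags containing it form a connected subtree. Here bags containing vertex 1 are not connected in the tree, so the decomposition is invalid.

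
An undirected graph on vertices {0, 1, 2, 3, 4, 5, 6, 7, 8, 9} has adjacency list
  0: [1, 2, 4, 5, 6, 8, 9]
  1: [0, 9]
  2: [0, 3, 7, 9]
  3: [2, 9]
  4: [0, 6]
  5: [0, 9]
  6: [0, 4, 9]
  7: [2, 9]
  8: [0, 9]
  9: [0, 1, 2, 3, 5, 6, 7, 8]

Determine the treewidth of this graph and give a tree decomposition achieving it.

Treewidth 2.
One optimal decomposition is:
Bags: B1 = {0, 2, 9}  B2 = {2, 3, 9}  B3 = {0, 5, 9}  B4 = {0, 8, 9}  B5 = {0, 6, 9}  B6 = {0, 4, 6}  B7 = {2, 7, 9}  B8 = {0, 1, 9}
Tree: B1–B2, B1–B3, B3–B4, B3–B5, B5–B6, B2–B7, B1–B8

Each bag holds 3 vertices, so the decomposition has width 2, which upper-bounds the treewidth. Conversely, {0, 1, 9} is a clique of size 3, and the vertices of any clique must share a bag in every tree decomposition; so some bag has ≥ 3 vertices and tw(G) ≥ 2. The upper and lower bounds meet at 2, so that is the treewidth.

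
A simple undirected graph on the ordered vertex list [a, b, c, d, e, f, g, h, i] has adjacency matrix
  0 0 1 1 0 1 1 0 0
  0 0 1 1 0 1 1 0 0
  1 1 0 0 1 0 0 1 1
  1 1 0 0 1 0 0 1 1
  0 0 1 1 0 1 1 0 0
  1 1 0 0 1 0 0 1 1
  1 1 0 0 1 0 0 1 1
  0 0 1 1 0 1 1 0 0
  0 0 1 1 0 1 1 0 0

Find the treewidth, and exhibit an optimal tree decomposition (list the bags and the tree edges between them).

Each bag holds 5 vertices, so the decomposition has width 4, which upper-bounds the treewidth. For the lower bound: the 5 vertex sets {c,e}, {a,f}, {d,h}, {g}, {b} are disjoint, each induces a connected subgraph, and every pair is joined by at least one edge of G. Contracting each set to a single vertex therefore yields K_{5} as a minor, and since treewidth is minor-monotone, tw(G) ≥ tw(K_{5}) = 4. Combining the bounds, tw(G) = 4.

Treewidth 4.
One optimal decomposition is:
Bags: B1 = {c, d, e, f, g}  B2 = {a, c, d, f, g}  B3 = {c, d, f, g, h}  B4 = {b, c, d, f, g}  B5 = {c, d, f, g, i}
Tree: B1–B2, B2–B3, B3–B4, B4–B5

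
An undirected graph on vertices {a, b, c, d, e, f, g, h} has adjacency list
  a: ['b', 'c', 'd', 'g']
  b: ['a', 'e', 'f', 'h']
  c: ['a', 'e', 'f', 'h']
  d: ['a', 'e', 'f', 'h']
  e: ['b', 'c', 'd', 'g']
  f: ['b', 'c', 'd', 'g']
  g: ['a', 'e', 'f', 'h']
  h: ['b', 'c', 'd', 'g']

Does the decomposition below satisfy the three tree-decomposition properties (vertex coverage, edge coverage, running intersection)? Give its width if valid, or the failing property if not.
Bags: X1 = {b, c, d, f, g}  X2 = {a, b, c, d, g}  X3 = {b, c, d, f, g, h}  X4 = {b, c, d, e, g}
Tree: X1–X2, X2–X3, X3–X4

A tree decomposition must satisfy three properties: every vertex lies in some bag; for every edge, both endpoints lie together in some bag; and for every vertex, the bags containing it form a connected subtree. Here bags containing vertex f are not connected in the tree, so the decomposition is invalid.

No — bags containing vertex f are not connected in the tree.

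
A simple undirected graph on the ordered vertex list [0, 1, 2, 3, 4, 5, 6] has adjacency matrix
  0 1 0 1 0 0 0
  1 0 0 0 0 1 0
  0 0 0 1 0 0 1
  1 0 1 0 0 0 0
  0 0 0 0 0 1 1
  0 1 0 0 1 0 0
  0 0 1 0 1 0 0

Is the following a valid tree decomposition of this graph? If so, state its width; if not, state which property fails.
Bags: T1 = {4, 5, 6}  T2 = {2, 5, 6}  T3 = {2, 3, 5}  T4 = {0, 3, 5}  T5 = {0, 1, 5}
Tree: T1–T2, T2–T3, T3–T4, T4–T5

Yes; width 2.

Every vertex of G appears in some bag (union = {0, 1, 2, 3, 4, 5, 6}); every edge is covered by a bag; and for each vertex v the set of bags containing v is connected in the bag tree. The decomposition is therefore valid. The largest bag has 3 vertices, so the width is 2.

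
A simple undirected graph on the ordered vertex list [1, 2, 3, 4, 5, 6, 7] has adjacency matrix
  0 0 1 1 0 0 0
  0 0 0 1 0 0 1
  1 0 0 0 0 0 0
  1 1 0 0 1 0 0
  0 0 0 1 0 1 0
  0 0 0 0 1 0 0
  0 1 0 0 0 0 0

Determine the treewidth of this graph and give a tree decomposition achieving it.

Every bag has size at most 2, so the width is 2 − 1 = 1 and tw(G) ≤ 1. Since G has at least one edge (e.g. 1–4), it is not an edgeless graph, so tw(G) ≥ 1. Hence tw(G) = 1 exactly.

Treewidth 1.
One such decomposition:
Bags: B1 = {1, 4}  B2 = {2, 4}  B3 = {4, 5}  B4 = {2, 7}  B5 = {1, 3}  B6 = {5, 6}
Tree: B1–B2, B1–B3, B2–B4, B1–B5, B3–B6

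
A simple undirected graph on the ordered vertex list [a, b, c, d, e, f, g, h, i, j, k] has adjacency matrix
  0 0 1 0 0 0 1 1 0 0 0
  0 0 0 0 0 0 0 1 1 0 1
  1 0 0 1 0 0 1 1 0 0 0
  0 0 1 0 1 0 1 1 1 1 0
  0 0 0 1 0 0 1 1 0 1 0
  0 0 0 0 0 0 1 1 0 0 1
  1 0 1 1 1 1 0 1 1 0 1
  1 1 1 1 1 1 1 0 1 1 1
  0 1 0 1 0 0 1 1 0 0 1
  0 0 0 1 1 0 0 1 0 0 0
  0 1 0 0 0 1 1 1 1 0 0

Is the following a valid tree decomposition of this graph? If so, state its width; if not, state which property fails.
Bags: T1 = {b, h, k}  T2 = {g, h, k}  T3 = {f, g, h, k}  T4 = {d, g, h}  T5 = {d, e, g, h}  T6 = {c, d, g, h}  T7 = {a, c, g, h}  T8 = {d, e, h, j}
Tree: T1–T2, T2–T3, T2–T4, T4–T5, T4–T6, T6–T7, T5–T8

A tree decomposition must satisfy three properties: every vertex lies in some bag; for every edge, both endpoints lie together in some bag; and for every vertex, the bags containing it form a connected subtree. Here vertex i appears in no bag, so the decomposition is invalid.

No — vertex i appears in no bag.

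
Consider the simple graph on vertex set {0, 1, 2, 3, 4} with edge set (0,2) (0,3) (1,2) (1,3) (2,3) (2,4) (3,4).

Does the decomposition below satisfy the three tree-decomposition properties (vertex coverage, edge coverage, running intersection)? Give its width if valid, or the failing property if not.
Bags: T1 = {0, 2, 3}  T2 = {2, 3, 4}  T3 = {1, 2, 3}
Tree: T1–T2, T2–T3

Yes; width 2.

Every vertex of G appears in some bag (union = {0, 1, 2, 3, 4}); every edge is covered by a bag; and for each vertex v the set of bags containing v is connected in the bag tree. The decomposition is therefore valid. The largest bag has 3 vertices, so the width is 2.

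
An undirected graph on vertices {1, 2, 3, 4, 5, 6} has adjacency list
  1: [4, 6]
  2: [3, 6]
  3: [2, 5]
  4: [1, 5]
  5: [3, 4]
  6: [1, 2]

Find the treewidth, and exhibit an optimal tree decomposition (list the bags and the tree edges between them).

Every bag has size at most 3, so the width is 3 − 1 = 2 and tw(G) ≤ 2. For the lower bound, G contains the cycle 1–6–2–3–5–4–1, so G is not a forest; only forests have treewidth ≤ 1, hence tw(G) ≥ 2. The upper and lower bounds meet at 2, so that is the treewidth.

Treewidth 2.
Bags: B1 = {1, 2, 6}  B2 = {1, 2, 3}  B3 = {1, 3, 5}  B4 = {1, 4, 5}
Tree: B1–B2, B2–B3, B3–B4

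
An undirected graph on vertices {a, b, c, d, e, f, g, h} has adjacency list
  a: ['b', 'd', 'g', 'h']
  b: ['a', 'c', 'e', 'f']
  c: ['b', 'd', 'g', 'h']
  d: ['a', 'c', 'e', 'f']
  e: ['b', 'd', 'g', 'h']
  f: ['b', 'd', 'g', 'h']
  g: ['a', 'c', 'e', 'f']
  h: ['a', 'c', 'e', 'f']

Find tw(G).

A width-4 tree decomposition is:
Bags: B1 = {a, b, d, g, h}  B2 = {b, d, e, g, h}  B3 = {b, c, d, g, h}  B4 = {b, d, f, g, h}
Tree: B1–B2, B2–B3, B3–B4
Every bag has size at most 5, so the width is 5 − 1 = 4 and tw(G) ≤ 4. For the lower bound: the 5 vertex sets {a,h}, {b,e}, {c,d}, {g}, {f} are disjoint, each induces a connected subgraph, and every pair is joined by at least one edge of G. Contracting each set to a single vertex therefore yields K_{5} as a minor, and since treewidth is minor-monotone, tw(G) ≥ tw(K_{5}) = 4. Therefore the treewidth is 4.

4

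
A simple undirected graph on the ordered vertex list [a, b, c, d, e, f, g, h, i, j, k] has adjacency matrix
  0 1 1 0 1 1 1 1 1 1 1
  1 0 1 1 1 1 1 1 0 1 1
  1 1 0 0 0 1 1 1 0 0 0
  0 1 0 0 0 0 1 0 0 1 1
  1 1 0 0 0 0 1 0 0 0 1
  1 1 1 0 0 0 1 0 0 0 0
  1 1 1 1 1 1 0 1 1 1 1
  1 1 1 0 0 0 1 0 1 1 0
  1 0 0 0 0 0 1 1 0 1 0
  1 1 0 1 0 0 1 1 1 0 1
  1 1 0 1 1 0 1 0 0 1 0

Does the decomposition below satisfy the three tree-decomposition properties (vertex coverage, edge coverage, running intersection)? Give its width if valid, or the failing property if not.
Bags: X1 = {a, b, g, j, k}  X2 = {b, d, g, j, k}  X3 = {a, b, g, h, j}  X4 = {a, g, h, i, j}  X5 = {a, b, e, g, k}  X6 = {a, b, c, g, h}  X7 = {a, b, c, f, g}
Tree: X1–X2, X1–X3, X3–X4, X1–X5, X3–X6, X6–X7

Every vertex of G appears in some bag (union = {a, b, c, d, e, f, g, h, i, j, k}); every edge is covered by a bag; and for each vertex v the set of bags containing v is connected in the bag tree. The decomposition is therefore valid. The largest bag has 5 vertices, so the width is 4.

Yes; width 4.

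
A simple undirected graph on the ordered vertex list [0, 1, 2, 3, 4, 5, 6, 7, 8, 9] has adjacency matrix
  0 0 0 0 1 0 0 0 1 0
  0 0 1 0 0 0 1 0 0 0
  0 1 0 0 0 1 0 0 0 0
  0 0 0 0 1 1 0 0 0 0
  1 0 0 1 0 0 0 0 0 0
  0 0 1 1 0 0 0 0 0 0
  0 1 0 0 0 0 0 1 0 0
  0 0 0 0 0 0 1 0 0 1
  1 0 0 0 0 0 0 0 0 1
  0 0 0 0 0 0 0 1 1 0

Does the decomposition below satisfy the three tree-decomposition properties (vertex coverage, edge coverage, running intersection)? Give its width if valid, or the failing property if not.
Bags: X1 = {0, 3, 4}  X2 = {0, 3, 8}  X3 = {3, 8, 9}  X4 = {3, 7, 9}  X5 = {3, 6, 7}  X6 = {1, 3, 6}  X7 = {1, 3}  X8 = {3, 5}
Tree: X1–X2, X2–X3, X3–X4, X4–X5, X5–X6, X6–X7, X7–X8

No — vertex 2 appears in no bag.

A tree decomposition must satisfy three properties: every vertex lies in some bag; for every edge, both endpoints lie together in some bag; and for every vertex, the bags containing it form a connected subtree. Here vertex 2 appears in no bag, so the decomposition is invalid.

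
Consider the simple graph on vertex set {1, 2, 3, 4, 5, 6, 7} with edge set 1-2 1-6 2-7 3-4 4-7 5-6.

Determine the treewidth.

1

A width-1 tree decomposition is:
Bags: B1 = {3, 4}  B2 = {4, 7}  B3 = {2, 7}  B4 = {1, 2}  B5 = {1, 6}  B6 = {5, 6}
Tree: B1–B2, B2–B3, B3–B4, B4–B5, B5–B6
Each bag holds 2 vertices, so the decomposition has width 1, which upper-bounds the treewidth. Since G has at least one edge (e.g. 3–4), it is not an edgeless graph, so tw(G) ≥ 1. Combining the bounds, tw(G) = 1.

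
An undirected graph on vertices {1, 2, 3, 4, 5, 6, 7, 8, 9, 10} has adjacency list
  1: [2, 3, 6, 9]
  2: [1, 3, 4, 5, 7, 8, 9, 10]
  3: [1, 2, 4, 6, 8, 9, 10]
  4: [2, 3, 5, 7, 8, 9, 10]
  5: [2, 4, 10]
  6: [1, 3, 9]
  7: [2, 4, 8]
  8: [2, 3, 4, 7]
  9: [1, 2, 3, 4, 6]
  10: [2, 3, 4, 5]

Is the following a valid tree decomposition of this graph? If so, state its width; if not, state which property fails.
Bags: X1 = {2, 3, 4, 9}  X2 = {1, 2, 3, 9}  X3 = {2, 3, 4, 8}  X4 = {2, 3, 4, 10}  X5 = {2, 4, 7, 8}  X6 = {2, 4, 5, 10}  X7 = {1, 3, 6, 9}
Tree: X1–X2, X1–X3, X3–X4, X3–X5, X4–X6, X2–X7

Every vertex of G appears in some bag (union = {1, 2, 3, 4, 5, 6, 7, 8, 9, 10}); every edge is covered by a bag; and for each vertex v the set of bags containing v is connected in the bag tree. The decomposition is therefore valid. The largest bag has 4 vertices, so the width is 3.

Yes; width 3.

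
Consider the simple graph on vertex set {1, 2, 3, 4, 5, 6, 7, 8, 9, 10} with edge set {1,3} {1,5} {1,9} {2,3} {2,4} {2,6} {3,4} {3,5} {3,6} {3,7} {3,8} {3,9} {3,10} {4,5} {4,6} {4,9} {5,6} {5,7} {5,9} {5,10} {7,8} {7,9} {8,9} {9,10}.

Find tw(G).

3

A width-3 tree decomposition is:
Bags: B1 = {3, 4, 5, 9}  B2 = {3, 5, 7, 9}  B3 = {3, 7, 8, 9}  B4 = {1, 3, 5, 9}  B5 = {3, 5, 9, 10}  B6 = {3, 4, 5, 6}  B7 = {2, 3, 4, 6}
Tree: B1–B2, B2–B3, B2–B4, B2–B5, B1–B6, B6–B7
Every bag has size at most 4, so the width is 4 − 1 = 3 and tw(G) ≤ 3. On the other hand G contains the 4-clique {3, 7, 8, 9}. A clique must lie in a single bag of any decomposition, so no decomposition can have width below 3. Hence tw(G) = 3 exactly.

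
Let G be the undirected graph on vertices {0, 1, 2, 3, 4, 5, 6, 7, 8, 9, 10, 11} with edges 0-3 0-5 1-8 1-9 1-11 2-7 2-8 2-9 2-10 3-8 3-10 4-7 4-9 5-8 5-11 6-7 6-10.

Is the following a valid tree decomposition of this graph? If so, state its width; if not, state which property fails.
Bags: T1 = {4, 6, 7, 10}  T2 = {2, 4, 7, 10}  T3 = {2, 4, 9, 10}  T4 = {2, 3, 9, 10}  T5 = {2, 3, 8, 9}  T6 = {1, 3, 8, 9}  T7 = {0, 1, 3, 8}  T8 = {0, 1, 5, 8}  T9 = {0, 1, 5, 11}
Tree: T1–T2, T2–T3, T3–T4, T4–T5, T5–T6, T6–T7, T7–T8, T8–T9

Yes; width 3.

Vertex coverage: the bags together contain {0, 1, 2, 3, 4, 5, 6, 7, 8, 9, 10, 11}, the full vertex set. Edge coverage: each edge of G has both endpoints in at least one bag. Running intersection: for every vertex, the bags containing it form a connected subtree. All three properties hold, so this is a valid tree decomposition of width max|bag| − 1 = 3, and hence tw(G) ≤ 3.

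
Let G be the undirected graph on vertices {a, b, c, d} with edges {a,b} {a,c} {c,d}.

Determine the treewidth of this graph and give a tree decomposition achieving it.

Each bag holds 2 vertices, so the decomposition has width 1, which upper-bounds the treewidth. G has an edge, so its treewidth is at least 1. Therefore the treewidth is 1.

Treewidth 1.
One such decomposition:
Bags: B1 = {a, c}  B2 = {a, b}  B3 = {c, d}
Tree: B1–B2, B1–B3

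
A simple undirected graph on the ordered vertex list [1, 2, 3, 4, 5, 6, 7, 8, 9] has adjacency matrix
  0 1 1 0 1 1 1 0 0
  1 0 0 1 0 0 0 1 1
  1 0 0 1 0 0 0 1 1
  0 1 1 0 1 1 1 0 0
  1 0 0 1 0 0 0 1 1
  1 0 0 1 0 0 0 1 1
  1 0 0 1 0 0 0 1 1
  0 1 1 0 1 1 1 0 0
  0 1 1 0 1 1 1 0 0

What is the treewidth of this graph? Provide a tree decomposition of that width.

Treewidth 4.
Bags: B1 = {1, 4, 5, 8, 9}  B2 = {1, 4, 7, 8, 9}  B3 = {1, 2, 4, 8, 9}  B4 = {1, 3, 4, 8, 9}  B5 = {1, 4, 6, 8, 9}
Tree: B1–B2, B2–B3, B3–B4, B4–B5

The largest bag has 5 vertices, giving width 4; this decomposition certifies tw(G) ≤ 4. For the lower bound: the 5 vertex sets {4,5}, {7,9}, {2,8}, {1}, {3} are disjoint, each induces a connected subgraph, and every pair is joined by at least one edge of G. Contracting each set to a single vertex therefore yields K_{5} as a minor, and since treewidth is minor-monotone, tw(G) ≥ tw(K_{5}) = 4. Therefore the treewidth is 4.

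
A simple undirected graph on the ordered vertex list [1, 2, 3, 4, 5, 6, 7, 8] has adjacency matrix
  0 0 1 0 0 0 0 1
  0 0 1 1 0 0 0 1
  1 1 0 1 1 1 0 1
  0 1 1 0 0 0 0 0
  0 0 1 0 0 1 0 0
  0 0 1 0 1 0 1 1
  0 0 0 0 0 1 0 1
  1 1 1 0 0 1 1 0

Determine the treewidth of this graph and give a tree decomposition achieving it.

Treewidth 2.
Bags: B1 = {3, 6, 8}  B2 = {2, 3, 8}  B3 = {6, 7, 8}  B4 = {3, 5, 6}  B5 = {2, 3, 4}  B6 = {1, 3, 8}
Tree: B1–B2, B1–B3, B1–B4, B2–B5, B1–B6

Every bag has size at most 3, so the width is 3 − 1 = 2 and tw(G) ≤ 2. Conversely, {1, 3, 8} is a clique of size 3, and the vertices of any clique must share a bag in every tree decomposition; so some bag has ≥ 3 vertices and tw(G) ≥ 2. Hence tw(G) = 2 exactly.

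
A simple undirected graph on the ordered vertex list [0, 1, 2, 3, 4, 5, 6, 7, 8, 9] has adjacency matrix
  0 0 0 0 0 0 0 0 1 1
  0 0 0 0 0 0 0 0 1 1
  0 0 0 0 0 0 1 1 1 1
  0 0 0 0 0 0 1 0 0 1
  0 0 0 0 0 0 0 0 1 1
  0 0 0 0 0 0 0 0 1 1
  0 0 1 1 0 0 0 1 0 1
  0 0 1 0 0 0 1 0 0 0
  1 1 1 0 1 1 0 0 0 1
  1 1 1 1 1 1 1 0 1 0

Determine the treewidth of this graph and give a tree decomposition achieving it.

Every bag has size at most 3, so the width is 3 − 1 = 2 and tw(G) ≤ 2. For the lower bound, the 3 vertices {0, 8, 9} are pairwise adjacent, and any tree decomposition puts a clique entirely inside one bag — forcing width ≥ 2. Combining the bounds, tw(G) = 2.

Treewidth 2.
One optimal decomposition is:
Bags: B1 = {0, 8, 9}  B2 = {1, 8, 9}  B3 = {4, 8, 9}  B4 = {2, 8, 9}  B5 = {2, 6, 9}  B6 = {3, 6, 9}  B7 = {5, 8, 9}  B8 = {2, 6, 7}
Tree: B1–B2, B2–B3, B1–B4, B4–B5, B5–B6, B1–B7, B5–B8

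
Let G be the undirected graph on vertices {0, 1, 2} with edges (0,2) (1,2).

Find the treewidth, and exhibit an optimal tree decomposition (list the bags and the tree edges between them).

Every bag has size at most 2, so the width is 2 − 1 = 1 and tw(G) ≤ 1. Since G has at least one edge (e.g. 0–2), it is not an edgeless graph, so tw(G) ≥ 1. Combining the bounds, tw(G) = 1.

Treewidth 1.
One such decomposition:
Bags: B1 = {0, 2}  B2 = {1, 2}
Tree: B1–B2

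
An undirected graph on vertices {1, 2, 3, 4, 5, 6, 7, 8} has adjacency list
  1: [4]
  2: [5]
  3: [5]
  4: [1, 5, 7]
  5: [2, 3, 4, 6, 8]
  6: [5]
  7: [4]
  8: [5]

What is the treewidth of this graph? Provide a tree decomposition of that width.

Every bag has size at most 2, so the width is 2 − 1 = 1 and tw(G) ≤ 1. G has an edge, so its treewidth is at least 1. Therefore the treewidth is 1.

Treewidth 1.
One optimal decomposition is:
Bags: B1 = {4, 7}  B2 = {4, 5}  B3 = {3, 5}  B4 = {5, 6}  B5 = {5, 8}  B6 = {2, 5}  B7 = {1, 4}
Tree: B1–B2, B2–B3, B3–B4, B2–B5, B3–B6, B1–B7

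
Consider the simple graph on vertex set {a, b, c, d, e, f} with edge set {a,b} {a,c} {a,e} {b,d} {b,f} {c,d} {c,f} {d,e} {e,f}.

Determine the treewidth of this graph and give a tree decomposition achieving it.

Treewidth 3.
One optimal decomposition is:
Bags: B1 = {a, d, e, f}  B2 = {a, b, d, f}  B3 = {a, c, d, f}
Tree: B1–B2, B2–B3

Every bag has size at most 4, so the width is 4 − 1 = 3 and tw(G) ≤ 3. For the lower bound: the 4 vertex sets {d,e}, {a,b}, {f}, {c} are disjoint, each induces a connected subgraph, and every pair is joined by at least one edge of G. Contracting each set to a single vertex therefore yields K_{4} as a minor, and since treewidth is minor-monotone, tw(G) ≥ tw(K_{4}) = 3. Therefore the treewidth is 3.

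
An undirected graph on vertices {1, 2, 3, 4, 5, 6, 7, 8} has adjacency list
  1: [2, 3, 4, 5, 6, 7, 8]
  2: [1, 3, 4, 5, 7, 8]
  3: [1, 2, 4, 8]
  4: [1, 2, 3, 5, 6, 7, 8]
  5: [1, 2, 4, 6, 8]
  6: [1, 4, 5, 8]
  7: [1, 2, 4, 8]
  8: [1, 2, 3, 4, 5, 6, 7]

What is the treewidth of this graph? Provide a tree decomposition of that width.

Every bag has size at most 5, so the width is 5 − 1 = 4 and tw(G) ≤ 4. Conversely, {1, 2, 3, 4, 8} is a clique of size 5, and the vertices of any clique must share a bag in every tree decomposition; so some bag has ≥ 5 vertices and tw(G) ≥ 4. Therefore the treewidth is 4.

Treewidth 4.
One optimal decomposition is:
Bags: B1 = {1, 2, 3, 4, 8}  B2 = {1, 2, 4, 5, 8}  B3 = {1, 2, 4, 7, 8}  B4 = {1, 4, 5, 6, 8}
Tree: B1–B2, B2–B3, B2–B4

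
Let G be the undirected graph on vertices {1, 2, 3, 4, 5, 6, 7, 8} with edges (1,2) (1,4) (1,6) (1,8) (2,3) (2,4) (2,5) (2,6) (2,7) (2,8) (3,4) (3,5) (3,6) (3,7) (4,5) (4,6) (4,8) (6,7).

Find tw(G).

A width-3 tree decomposition is:
Bags: B1 = {2, 3, 4, 6}  B2 = {1, 2, 4, 6}  B3 = {2, 3, 6, 7}  B4 = {2, 3, 4, 5}  B5 = {1, 2, 4, 8}
Tree: B1–B2, B1–B3, B1–B4, B2–B5
The largest bag has 4 vertices, giving width 3; this decomposition certifies tw(G) ≤ 3. On the other hand G contains the 4-clique {1, 2, 4, 8}. A clique must lie in a single bag of any decomposition, so no decomposition can have width below 3. Therefore the treewidth is 3.

3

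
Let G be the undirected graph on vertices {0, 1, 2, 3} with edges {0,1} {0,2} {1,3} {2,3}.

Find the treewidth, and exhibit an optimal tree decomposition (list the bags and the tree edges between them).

Every bag has size at most 3, so the width is 3 − 1 = 2 and tw(G) ≤ 2. For the lower bound, G contains the cycle 3–2–0–1–3, so G is not a forest; only forests have treewidth ≤ 1, hence tw(G) ≥ 2. Therefore the treewidth is 2.

Treewidth 2.
One such decomposition:
Bags: B1 = {0, 2, 3}  B2 = {0, 1, 3}
Tree: B1–B2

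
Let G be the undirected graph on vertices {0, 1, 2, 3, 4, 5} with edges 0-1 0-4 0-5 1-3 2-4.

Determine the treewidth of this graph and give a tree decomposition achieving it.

Each bag holds 2 vertices, so the decomposition has width 1, which upper-bounds the treewidth. Since G has at least one edge (e.g. 1–0), it is not an edgeless graph, so tw(G) ≥ 1. Hence tw(G) = 1 exactly.

Treewidth 1.
One such decomposition:
Bags: B1 = {0, 1}  B2 = {0, 4}  B3 = {2, 4}  B4 = {1, 3}  B5 = {0, 5}
Tree: B1–B2, B2–B3, B1–B4, B1–B5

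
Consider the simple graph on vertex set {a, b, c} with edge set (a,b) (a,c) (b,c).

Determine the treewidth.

A width-2 tree decomposition is:
Bags: B1 = {a, b, c}
Tree: (single bag)
With just one bag of size 3, the width is 3 − 1 = 2, so tw(G) ≤ 2. Conversely, {a, b, c} is a clique of size 3, and the vertices of any clique must share a bag in every tree decomposition; so some bag has ≥ 3 vertices and tw(G) ≥ 2. Hence tw(G) = 2 exactly.

2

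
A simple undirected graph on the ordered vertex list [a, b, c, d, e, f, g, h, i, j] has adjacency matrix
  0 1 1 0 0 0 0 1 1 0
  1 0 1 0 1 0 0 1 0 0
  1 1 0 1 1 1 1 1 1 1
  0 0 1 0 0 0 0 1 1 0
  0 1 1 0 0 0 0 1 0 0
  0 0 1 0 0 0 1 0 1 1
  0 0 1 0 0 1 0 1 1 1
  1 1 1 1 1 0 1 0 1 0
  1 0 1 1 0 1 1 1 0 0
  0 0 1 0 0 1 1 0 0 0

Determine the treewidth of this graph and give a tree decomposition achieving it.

Every bag has size at most 4, so the width is 4 − 1 = 3 and tw(G) ≤ 3. For the lower bound, the 4 vertices {c, f, g, j} are pairwise adjacent, and any tree decomposition puts a clique entirely inside one bag — forcing width ≥ 3. Hence tw(G) = 3 exactly.

Treewidth 3.
Bags: B1 = {c, d, h, i}  B2 = {c, g, h, i}  B3 = {c, f, g, i}  B4 = {a, c, h, i}  B5 = {a, b, c, h}  B6 = {c, f, g, j}  B7 = {b, c, e, h}
Tree: B1–B2, B2–B3, B2–B4, B4–B5, B3–B6, B5–B7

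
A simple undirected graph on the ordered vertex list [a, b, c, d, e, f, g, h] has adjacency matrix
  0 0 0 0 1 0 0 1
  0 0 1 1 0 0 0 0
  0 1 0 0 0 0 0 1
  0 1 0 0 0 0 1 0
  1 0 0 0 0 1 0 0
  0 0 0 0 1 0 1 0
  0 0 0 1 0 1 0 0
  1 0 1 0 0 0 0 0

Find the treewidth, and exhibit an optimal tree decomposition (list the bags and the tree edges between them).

Treewidth 2.
One such decomposition:
Bags: B1 = {e, f, g}  B2 = {a, e, g}  B3 = {a, g, h}  B4 = {c, g, h}  B5 = {b, c, g}  B6 = {b, d, g}
Tree: B1–B2, B2–B3, B3–B4, B4–B5, B5–B6

Each bag holds 3 vertices, so the decomposition has width 2, which upper-bounds the treewidth. For the lower bound, G contains the cycle g–f–e–a–h–c–b–d–g, so G is not a forest; only forests have treewidth ≤ 1, hence tw(G) ≥ 2. The upper and lower bounds meet at 2, so that is the treewidth.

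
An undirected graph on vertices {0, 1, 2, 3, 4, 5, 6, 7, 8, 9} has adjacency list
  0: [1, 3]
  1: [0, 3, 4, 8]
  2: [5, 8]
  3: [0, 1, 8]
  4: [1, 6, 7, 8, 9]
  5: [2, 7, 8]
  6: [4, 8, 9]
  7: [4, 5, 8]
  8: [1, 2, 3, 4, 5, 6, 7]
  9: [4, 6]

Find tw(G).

2

A width-2 tree decomposition is:
Bags: B1 = {5, 7, 8}  B2 = {4, 7, 8}  B3 = {2, 5, 8}  B4 = {1, 4, 8}  B5 = {1, 3, 8}  B6 = {4, 6, 8}  B7 = {0, 1, 3}  B8 = {4, 6, 9}
Tree: B1–B2, B1–B3, B2–B4, B4–B5, B2–B6, B5–B7, B6–B8
The largest bag has 3 vertices, giving width 2; this decomposition certifies tw(G) ≤ 2. On the other hand G contains the 3-clique {0, 1, 3}. A clique must lie in a single bag of any decomposition, so no decomposition can have width below 2. Combining the bounds, tw(G) = 2.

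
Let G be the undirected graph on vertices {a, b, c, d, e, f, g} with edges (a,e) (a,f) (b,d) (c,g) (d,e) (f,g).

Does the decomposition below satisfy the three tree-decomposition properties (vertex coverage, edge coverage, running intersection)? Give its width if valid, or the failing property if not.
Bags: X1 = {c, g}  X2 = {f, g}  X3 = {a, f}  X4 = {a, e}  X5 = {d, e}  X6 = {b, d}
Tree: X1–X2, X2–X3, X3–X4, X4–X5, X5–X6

Every vertex of G appears in some bag (union = {a, b, c, d, e, f, g}); every edge is covered by a bag; and for each vertex v the set of bags containing v is connected in the bag tree. The decomposition is therefore valid. The largest bag has 2 vertices, so the width is 1.

Yes; width 1.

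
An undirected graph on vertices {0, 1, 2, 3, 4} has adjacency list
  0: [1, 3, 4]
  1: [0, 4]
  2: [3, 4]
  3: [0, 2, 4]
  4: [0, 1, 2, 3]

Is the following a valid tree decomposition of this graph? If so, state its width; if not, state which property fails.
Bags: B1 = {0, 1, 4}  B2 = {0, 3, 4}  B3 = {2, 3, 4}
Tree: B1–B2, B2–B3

Yes; width 2.

Vertex coverage: the bags together contain {0, 1, 2, 3, 4}, the full vertex set. Edge coverage: each edge of G has both endpoints in at least one bag. Running intersection: for every vertex, the bags containing it form a connected subtree. All three properties hold, so this is a valid tree decomposition of width max|bag| − 1 = 2, and hence tw(G) ≤ 2.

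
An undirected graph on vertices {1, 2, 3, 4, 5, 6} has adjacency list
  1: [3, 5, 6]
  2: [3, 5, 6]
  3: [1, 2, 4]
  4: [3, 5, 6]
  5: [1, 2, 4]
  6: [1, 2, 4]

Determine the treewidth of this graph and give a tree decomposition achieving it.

Treewidth 3.
One such decomposition:
Bags: B1 = {1, 2, 4, 5}  B2 = {1, 2, 3, 4}  B3 = {1, 2, 4, 6}
Tree: B1–B2, B2–B3

The largest bag has 4 vertices, giving width 3; this decomposition certifies tw(G) ≤ 3. For the lower bound: the 4 vertex sets {2,5}, {3,4}, {1}, {6} are disjoint, each induces a connected subgraph, and every pair is joined by at least one edge of G. Contracting each set to a single vertex therefore yields K_{4} as a minor, and since treewidth is minor-monotone, tw(G) ≥ tw(K_{4}) = 3. Combining the bounds, tw(G) = 3.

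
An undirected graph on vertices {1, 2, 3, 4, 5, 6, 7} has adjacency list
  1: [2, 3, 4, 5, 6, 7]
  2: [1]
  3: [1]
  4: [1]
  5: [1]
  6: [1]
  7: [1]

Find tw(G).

A width-1 tree decomposition is:
Bags: B1 = {1, 2}  B2 = {1, 7}  B3 = {1, 6}  B4 = {1, 4}  B5 = {1, 5}  B6 = {1, 3}
Tree: B1–B2, B2–B3, B1–B4, B4–B5, B2–B6
Each bag holds 2 vertices, so the decomposition has width 1, which upper-bounds the treewidth. Since G has at least one edge (e.g. 1–2), it is not an edgeless graph, so tw(G) ≥ 1. Hence tw(G) = 1 exactly.

1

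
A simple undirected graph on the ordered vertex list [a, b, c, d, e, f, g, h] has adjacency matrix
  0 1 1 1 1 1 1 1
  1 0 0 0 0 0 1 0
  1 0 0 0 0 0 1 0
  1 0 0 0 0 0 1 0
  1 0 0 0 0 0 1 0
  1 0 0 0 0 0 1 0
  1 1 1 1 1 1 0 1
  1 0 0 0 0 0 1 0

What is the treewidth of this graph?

A width-2 tree decomposition is:
Bags: B1 = {a, f, g}  B2 = {a, c, g}  B3 = {a, d, g}  B4 = {a, g, h}  B5 = {a, e, g}  B6 = {a, b, g}
Tree: B1–B2, B2–B3, B3–B4, B4–B5, B4–B6
The largest bag has 3 vertices, giving width 2; this decomposition certifies tw(G) ≤ 2. For the lower bound, the 3 vertices {a, d, g} are pairwise adjacent, and any tree decomposition puts a clique entirely inside one bag — forcing width ≥ 2. Combining the bounds, tw(G) = 2.

2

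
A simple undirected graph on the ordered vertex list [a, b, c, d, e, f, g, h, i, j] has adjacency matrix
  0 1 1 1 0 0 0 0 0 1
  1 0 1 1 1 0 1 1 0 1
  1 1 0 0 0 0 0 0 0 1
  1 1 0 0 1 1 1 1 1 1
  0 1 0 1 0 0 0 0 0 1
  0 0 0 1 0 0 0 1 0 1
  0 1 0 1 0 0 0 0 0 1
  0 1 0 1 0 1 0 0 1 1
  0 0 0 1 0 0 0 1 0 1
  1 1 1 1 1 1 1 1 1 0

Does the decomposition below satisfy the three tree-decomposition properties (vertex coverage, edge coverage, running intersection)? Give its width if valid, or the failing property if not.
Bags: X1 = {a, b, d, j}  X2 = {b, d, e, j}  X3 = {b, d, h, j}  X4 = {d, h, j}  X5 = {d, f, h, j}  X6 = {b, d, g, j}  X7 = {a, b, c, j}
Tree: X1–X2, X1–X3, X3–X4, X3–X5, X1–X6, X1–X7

No — vertex i appears in no bag.

A tree decomposition must satisfy three properties: every vertex lies in some bag; for every edge, both endpoints lie together in some bag; and for every vertex, the bags containing it form a connected subtree. Here vertex i appears in no bag, so the decomposition is invalid.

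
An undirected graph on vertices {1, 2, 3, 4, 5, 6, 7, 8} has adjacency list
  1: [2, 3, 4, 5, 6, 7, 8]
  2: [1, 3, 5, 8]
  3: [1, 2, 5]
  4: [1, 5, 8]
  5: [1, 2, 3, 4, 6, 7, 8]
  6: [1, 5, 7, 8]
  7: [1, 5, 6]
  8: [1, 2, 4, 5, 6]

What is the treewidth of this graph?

A width-3 tree decomposition is:
Bags: B1 = {1, 2, 5, 8}  B2 = {1, 2, 3, 5}  B3 = {1, 5, 6, 8}  B4 = {1, 5, 6, 7}  B5 = {1, 4, 5, 8}
Tree: B1–B2, B1–B3, B3–B4, B3–B5
The largest bag has 4 vertices, giving width 3; this decomposition certifies tw(G) ≤ 3. For the lower bound, the 4 vertices {1, 2, 5, 8} are pairwise adjacent, and any tree decomposition puts a clique entirely inside one bag — forcing width ≥ 3. The upper and lower bounds meet at 3, so that is the treewidth.

3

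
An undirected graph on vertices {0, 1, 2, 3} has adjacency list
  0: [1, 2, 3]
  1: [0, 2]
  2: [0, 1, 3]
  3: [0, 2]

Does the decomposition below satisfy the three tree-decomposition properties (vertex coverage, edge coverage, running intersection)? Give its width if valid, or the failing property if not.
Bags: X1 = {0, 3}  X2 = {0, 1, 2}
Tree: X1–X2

A tree decomposition must satisfy three properties: every vertex lies in some bag; for every edge, both endpoints lie together in some bag; and for every vertex, the bags containing it form a connected subtree. Here edge (2,3) lies in no bag, so the decomposition is invalid.

No — edge (2,3) lies in no bag.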